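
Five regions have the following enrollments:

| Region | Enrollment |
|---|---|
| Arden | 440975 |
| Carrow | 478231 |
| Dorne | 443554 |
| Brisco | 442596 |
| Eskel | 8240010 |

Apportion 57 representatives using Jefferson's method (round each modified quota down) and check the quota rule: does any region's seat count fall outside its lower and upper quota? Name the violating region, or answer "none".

Standard quotas: Arden 2.502, Carrow 2.714, Dorne 2.517, Brisco 2.511, Eskel 46.756.
Jefferson allocation: Arden 2, Carrow 2, Dorne 2, Brisco 2, Eskel 49.
Eskel has quota 46.756 (lower 46, upper 47) but receives 49 — outside the quota interval.

Eskel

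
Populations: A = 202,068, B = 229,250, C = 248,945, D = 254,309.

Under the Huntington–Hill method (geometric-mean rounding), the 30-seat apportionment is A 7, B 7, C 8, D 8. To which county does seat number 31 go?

Priority for the next seat is population ÷ (√(s·(s+1))).
Priorities: A 27002.472, B 30634.820, C 29338.450, D 29970.603.
Highest priority: B.

B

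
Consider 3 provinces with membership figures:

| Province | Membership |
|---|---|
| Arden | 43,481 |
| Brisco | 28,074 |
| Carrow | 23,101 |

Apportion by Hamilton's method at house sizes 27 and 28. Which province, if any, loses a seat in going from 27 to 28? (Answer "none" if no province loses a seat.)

At 27 seats: Arden 12, Brisco 8, Carrow 7.
At 28 seats: Arden 13, Brisco 8, Carrow 7.
No province's allocation decreased.

none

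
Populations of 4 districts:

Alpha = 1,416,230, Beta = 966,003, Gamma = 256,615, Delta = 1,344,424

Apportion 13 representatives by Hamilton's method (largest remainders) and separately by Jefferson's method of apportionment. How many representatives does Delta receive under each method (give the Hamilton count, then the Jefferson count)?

4 and 5

Hamilton: Alpha 5, Beta 3, Gamma 1, Delta 4.
Jefferson: Alpha 5, Beta 3, Gamma 0, Delta 5.
Delta gets 4 under Hamilton and 5 under Jefferson.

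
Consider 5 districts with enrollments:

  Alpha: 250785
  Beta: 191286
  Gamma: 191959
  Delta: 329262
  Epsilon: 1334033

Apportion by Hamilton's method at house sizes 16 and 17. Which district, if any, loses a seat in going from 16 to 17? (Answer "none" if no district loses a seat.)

At 16 seats: Alpha 2, Beta 1, Gamma 2, Delta 2, Epsilon 9.
At 17 seats: Alpha 2, Beta 1, Gamma 1, Delta 3, Epsilon 10.
Gamma drops from 2 to 1.

Gamma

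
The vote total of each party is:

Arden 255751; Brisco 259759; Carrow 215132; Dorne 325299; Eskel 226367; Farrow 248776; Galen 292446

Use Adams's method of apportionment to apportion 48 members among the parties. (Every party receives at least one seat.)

Arden 7, Brisco 7, Carrow 6, Dorne 8, Eskel 6, Farrow 6, Galen 8

Standard divisor 1823530/48 ≈ 37990.208; standard quotas: Arden 6.732, Brisco 6.838, Carrow 5.663, Dorne 8.563, Eskel 5.959, Farrow 6.548, Galen 7.698.
Rounding up gives 7, 7, 6, 9, 6, 7, 8 = 50 seats, so the divisor must be adjusted.
With modified divisor 41620: modified quotas Arden 6.145, Brisco 6.241, Carrow 5.169, Dorne 7.816, Eskel 5.439, Farrow 5.977, Galen 7.027.
Rounding up: Arden 7, Brisco 7, Carrow 6, Dorne 8, Eskel 6, Farrow 6, Galen 8 (total 48).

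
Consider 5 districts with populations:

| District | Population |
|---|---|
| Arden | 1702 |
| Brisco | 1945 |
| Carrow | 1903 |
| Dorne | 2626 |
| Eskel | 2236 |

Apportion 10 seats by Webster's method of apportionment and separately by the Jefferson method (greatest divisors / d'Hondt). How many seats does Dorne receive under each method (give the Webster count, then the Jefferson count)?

2 and 3

Webster: Arden 2, Brisco 2, Carrow 2, Dorne 2, Eskel 2.
Jefferson: Arden 1, Brisco 2, Carrow 2, Dorne 3, Eskel 2.
Dorne gets 2 under Webster and 3 under Jefferson.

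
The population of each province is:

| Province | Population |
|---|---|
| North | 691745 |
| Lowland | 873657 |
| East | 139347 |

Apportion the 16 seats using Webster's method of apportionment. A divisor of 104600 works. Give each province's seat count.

North: 7; Lowland: 8; East: 1

With modified divisor 104600: modified quotas North 6.613, Lowland 8.352, East 1.332.
Rounding to the nearest integer: North 7, Lowland 8, East 1 (total 16).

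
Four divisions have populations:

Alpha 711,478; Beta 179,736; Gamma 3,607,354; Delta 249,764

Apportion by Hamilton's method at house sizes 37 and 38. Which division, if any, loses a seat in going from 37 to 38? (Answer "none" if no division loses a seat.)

At 37 seats: Alpha 6, Beta 1, Gamma 28, Delta 2.
At 38 seats: Alpha 6, Beta 1, Gamma 29, Delta 2.
No division's allocation decreased.

none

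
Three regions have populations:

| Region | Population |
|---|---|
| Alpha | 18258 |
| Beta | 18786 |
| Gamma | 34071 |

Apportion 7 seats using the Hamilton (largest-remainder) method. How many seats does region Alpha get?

2

The standard divisor is 71115/7 ≈ 10159.286.
Standard quotas: Alpha 1.7972, Beta 1.8491, Gamma 3.3537.
Lower quotas: Alpha 1, Beta 1, Gamma 3 (sum 5, leaving 2 seats).
Remainders in descending order: Beta 0.8491, Alpha 0.7972, Gamma 0.3537.
Largest remainders: Beta, Alpha receive the extra seats.
Alpha receives 2.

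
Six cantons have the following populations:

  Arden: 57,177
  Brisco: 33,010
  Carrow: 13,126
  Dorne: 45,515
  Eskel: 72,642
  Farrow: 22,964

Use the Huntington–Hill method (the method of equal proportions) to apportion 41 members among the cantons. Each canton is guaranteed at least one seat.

Arden=10, Brisco=5, Carrow=2, Dorne=8, Eskel=12, Farrow=4

With divisor 6026.9: modified quotas Arden 9.487, Brisco 5.477, Carrow 2.178, Dorne 7.552, Eskel 12.053, Farrow 3.810.
Geometric-mean thresholds: Arden √(9·10)=9.487, Brisco √(5·6)=5.477, Carrow √(2·3)=2.449, Dorne √(7·8)=7.483, Eskel √(12·13)=12.490, Farrow √(3·4)=3.464.
Each quota rounded against its threshold gives Arden 10, Brisco 5, Carrow 2, Dorne 8, Eskel 12, Farrow 4 (total 41).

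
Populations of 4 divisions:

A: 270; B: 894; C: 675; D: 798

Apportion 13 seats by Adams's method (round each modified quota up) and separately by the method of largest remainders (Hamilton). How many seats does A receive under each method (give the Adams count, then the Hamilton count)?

Adams: A 2, B 4, C 3, D 4.
Hamilton: A 1, B 5, C 3, D 4.
A gets 2 under Adams and 1 under Hamilton.

2 and 1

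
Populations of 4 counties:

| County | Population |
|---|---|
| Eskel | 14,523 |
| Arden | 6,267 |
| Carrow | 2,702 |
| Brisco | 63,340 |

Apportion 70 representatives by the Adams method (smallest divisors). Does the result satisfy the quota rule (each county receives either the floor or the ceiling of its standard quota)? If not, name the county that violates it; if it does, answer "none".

Brisco

Standard quotas: Eskel 11.708, Arden 5.052, Carrow 2.178, Brisco 51.062.
Adams allocation: Eskel 12, Arden 5, Carrow 3, Brisco 50.
Brisco has quota 51.062 (lower 51, upper 52) but receives 50 — outside the quota interval.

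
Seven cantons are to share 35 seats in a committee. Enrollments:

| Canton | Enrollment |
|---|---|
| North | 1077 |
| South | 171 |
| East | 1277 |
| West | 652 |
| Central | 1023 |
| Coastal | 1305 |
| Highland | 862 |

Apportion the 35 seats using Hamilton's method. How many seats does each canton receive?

The standard divisor is 6367/35 ≈ 181.914.
Standard quotas: North 5.920, South 0.940, East 7.020, West 3.584, Central 5.624, Coastal 7.174, Highland 4.738.
Lower quotas: North 5, South 0, East 7, West 3, Central 5, Coastal 7, Highland 4 (sum 31, leaving 4 seats).
Remainders in descending order: South 0.940, North 0.920, Highland 0.738, Central 0.624, West 0.584, Coastal 0.174, East 0.020.
The surplus seats go to South, North, Highland, Central.

North: 6, South: 1, East: 7, West: 3, Central: 6, Coastal: 7, Highland: 5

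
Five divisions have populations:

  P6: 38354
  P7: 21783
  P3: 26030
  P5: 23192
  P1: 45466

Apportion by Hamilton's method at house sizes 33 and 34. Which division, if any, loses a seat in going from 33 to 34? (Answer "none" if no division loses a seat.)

At 33 seats: P6 8, P7 5, P3 5, P5 5, P1 10.
At 34 seats: P6 8, P7 5, P3 6, P5 5, P1 10.
No division's allocation decreased.

none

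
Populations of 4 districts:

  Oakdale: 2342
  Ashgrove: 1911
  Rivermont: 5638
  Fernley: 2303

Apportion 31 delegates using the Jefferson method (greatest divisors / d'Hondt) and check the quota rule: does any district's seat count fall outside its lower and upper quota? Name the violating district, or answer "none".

Standard quotas: Oakdale 5.954, Ashgrove 4.858, Rivermont 14.333, Fernley 5.855.
Jefferson allocation: Oakdale 6, Ashgrove 5, Rivermont 14, Fernley 6.
Every allocation lies between the lower and upper quota.

none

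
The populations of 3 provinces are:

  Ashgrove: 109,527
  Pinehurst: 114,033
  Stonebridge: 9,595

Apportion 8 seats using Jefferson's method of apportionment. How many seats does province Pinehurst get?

4

Standard divisor 233155/8 ≈ 29144.375; standard quotas: Ashgrove 3.758, Pinehurst 3.913, Stonebridge 0.329.
Rounding down gives 3, 3, 0 = 6 seats, so the divisor must be adjusted.
With modified divisor 25100: modified quotas Ashgrove 4.364, Pinehurst 4.543, Stonebridge 0.382.
Rounding down: Ashgrove 4, Pinehurst 4, Stonebridge 0 (total 8).
Pinehurst receives 4.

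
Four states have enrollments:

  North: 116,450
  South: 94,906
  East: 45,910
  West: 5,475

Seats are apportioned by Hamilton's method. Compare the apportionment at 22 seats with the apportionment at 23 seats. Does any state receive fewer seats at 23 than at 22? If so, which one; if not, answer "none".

none

At 22 seats: North 10, South 8, East 4, West 0.
At 23 seats: North 10, South 8, East 4, West 1.
No state's allocation decreased.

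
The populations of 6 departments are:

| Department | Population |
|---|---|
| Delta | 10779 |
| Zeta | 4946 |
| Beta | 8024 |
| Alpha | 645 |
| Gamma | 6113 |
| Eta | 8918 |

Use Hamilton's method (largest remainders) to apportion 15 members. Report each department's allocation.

Delta: 4, Zeta: 2, Beta: 3, Alpha: 0, Gamma: 2, Eta: 4

The standard divisor is 39425/15 ≈ 2628.333.
Standard quotas: Delta 4.1011, Zeta 1.8818, Beta 3.0529, Alpha 0.2454, Gamma 2.3258, Eta 3.3930.
Lower quotas: Delta 4, Zeta 1, Beta 3, Alpha 0, Gamma 2, Eta 3 (sum 13, leaving 2 seats).
Remainders in descending order: Zeta 0.8818, Eta 0.3930, Gamma 0.3258, Alpha 0.2454, Delta 0.1011, Beta 0.0529.
The surplus seats go to Zeta, Eta.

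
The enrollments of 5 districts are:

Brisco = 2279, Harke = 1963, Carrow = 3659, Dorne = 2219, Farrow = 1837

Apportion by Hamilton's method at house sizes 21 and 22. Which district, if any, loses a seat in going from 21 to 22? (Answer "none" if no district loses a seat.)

none

At 21 seats: Brisco 4, Harke 4, Carrow 6, Dorne 4, Farrow 3.
At 22 seats: Brisco 4, Harke 4, Carrow 7, Dorne 4, Farrow 3.
No district's allocation decreased.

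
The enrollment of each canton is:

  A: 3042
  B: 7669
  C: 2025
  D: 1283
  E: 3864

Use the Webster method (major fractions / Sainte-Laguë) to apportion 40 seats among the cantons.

A 7, B 17, C 4, D 3, E 9

Standard divisor 17883/40 ≈ 447.075; standard quotas: A 6.804, B 17.154, C 4.529, D 2.870, E 8.643.
Rounding to the nearest integer gives 7, 17, 5, 3, 9 = 41 seats, so the divisor must be adjusted.
With modified divisor 452.3: modified quotas A 6.726, B 16.956, C 4.477, D 2.837, E 8.543.
Rounding to the nearest integer: A 7, B 17, C 4, D 3, E 9 (total 40).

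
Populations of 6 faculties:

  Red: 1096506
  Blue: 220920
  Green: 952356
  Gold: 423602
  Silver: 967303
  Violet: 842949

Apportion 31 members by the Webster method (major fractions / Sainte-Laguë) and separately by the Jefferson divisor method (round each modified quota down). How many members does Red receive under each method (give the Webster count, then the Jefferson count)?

Webster: Red 7, Blue 2, Green 6, Gold 3, Silver 7, Violet 6.
Jefferson: Red 8, Blue 1, Green 6, Gold 3, Silver 7, Violet 6.
Red gets 7 under Webster and 8 under Jefferson.

7 and 8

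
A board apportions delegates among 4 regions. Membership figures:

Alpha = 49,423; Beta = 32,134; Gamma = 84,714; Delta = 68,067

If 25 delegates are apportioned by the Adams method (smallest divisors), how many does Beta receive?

4

Standard divisor 234338/25 ≈ 9373.52; standard quotas: Alpha 5.273, Beta 3.428, Gamma 9.038, Delta 7.262.
Rounding up gives 6, 4, 10, 8 = 28 seats, so the divisor must be adjusted.
With modified divisor 10200: modified quotas Alpha 4.845, Beta 3.150, Gamma 8.305, Delta 6.673.
Rounding up: Alpha 5, Beta 4, Gamma 9, Delta 7 (total 25).
Beta receives 4.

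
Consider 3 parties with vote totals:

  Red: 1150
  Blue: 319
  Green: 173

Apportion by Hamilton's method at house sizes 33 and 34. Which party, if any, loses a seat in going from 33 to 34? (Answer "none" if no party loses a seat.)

At 33 seats: Red 23, Blue 6, Green 4.
At 34 seats: Red 24, Blue 7, Green 3.
Green drops from 4 to 3.

Green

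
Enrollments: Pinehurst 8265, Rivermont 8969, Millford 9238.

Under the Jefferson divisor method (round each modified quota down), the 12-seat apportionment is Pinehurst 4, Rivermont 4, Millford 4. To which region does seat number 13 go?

Millford

Priority for the next seat is population ÷ (current seats + 1).
Priorities: Pinehurst 1653.000, Rivermont 1793.800, Millford 1847.600.
Highest priority: Millford.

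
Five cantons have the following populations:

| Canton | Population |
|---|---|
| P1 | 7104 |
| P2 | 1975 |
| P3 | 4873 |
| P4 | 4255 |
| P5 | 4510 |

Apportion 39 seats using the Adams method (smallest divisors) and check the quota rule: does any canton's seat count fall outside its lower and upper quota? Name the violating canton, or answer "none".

none

Standard quotas: P1 12.196, P2 3.391, P3 8.366, P4 7.305, P5 7.743.
Adams allocation: P1 12, P2 4, P3 8, P4 7, P5 8.
Every allocation lies between the lower and upper quota.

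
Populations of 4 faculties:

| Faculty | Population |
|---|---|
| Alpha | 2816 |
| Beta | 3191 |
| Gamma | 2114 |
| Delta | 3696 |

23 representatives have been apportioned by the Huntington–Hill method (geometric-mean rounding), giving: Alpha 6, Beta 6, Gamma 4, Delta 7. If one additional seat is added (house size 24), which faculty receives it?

Priority for the next seat is population ÷ (√(s·(s+1))).
Priorities: Alpha 434.518, Beta 492.382, Gamma 472.705, Delta 493.899.
Highest priority: Delta.

Delta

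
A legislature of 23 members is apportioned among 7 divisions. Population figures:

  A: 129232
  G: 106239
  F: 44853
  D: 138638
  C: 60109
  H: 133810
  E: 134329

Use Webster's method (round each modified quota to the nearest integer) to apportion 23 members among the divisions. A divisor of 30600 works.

With modified divisor 30600: modified quotas A 4.223, G 3.472, F 1.466, D 4.531, C 1.964, H 4.373, E 4.390.
Rounding to the nearest integer: A 4, G 3, F 1, D 5, C 2, H 4, E 4 (total 23).

A: 4, G: 3, F: 1, D: 5, C: 2, H: 4, E: 4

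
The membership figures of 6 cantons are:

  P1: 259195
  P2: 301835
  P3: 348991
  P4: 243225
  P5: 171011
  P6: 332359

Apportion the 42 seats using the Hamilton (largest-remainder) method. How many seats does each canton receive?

P1 7; P2 8; P3 9; P4 6; P5 4; P6 8

Standard divisor: 1656616 ÷ 42 ≈ 39443.238.
Standard quotas: P1 6.5713, P2 7.6524, P3 8.8479, P4 6.1665, P5 4.3356, P6 8.4263.
Lower quotas: P1 6, P2 7, P3 8, P4 6, P5 4, P6 8 (sum 39, leaving 3 seats).
Remainders in descending order: P3 0.8479, P2 0.6524, P1 0.5713, P6 0.4263, P5 0.3356, P4 0.1665.
Largest remainders: P3, P2, P1 receive the extra seats.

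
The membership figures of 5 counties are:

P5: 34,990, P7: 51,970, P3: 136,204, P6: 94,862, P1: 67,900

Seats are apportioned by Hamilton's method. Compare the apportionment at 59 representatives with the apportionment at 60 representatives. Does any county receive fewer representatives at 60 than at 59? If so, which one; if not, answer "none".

none

At 59 seats: P5 5, P7 8, P3 21, P6 15, P1 10.
At 60 seats: P5 5, P7 8, P3 21, P6 15, P1 11.
No county's allocation decreased.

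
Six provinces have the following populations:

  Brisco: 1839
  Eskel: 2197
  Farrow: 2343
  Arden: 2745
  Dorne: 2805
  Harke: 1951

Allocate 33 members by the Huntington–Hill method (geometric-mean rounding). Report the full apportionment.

Brisco: 4; Eskel: 5; Farrow: 6; Arden: 6; Dorne: 7; Harke: 5

With divisor 426: modified quotas Brisco 4.317, Eskel 5.157, Farrow 5.500, Arden 6.444, Dorne 6.585, Harke 4.580.
Geometric-mean thresholds: Brisco √(4·5)=4.472, Eskel √(5·6)=5.477, Farrow √(5·6)=5.477, Arden √(6·7)=6.481, Dorne √(6·7)=6.481, Harke √(4·5)=4.472.
Each quota rounded against its threshold gives Brisco 4, Eskel 5, Farrow 6, Arden 6, Dorne 7, Harke 5 (total 33).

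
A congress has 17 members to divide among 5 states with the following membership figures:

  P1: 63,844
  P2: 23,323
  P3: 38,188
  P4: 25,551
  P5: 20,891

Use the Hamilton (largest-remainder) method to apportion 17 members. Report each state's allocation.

Total 171797; standard divisor 171797/17 ≈ 10105.706.
Standard quotas: P1 6.3176, P2 2.3079, P3 3.7789, P4 2.5284, P5 2.0672.
Lower quotas: P1 6, P2 2, P3 3, P4 2, P5 2 (sum 15, leaving 2 seats).
Remainders in descending order: P3 0.7789, P4 0.5284, P1 0.3176, P2 0.3079, P5 0.0672.
The surplus seats go to P3, P4.

P1: 6, P2: 2, P3: 4, P4: 3, P5: 2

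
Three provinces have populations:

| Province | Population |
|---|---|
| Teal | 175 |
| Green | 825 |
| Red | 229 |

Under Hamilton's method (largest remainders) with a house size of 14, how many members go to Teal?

The standard divisor is 1229/14 ≈ 87.786.
Standard quotas: Teal 1.993, Green 9.398, Red 2.609.
Lower quotas: Teal 1, Green 9, Red 2 (sum 12, leaving 2 seats).
Remainders in descending order: Teal 0.993, Red 0.609, Green 0.398.
The surplus seats go to Teal, Red.
Teal receives 2.

2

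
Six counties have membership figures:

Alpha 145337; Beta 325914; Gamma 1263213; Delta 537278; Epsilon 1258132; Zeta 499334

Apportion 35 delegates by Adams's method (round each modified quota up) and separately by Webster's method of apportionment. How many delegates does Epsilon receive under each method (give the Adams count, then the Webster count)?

10 and 11

Adams: Alpha 2, Beta 3, Gamma 11, Delta 5, Epsilon 10, Zeta 4.
Webster: Alpha 1, Beta 3, Gamma 11, Delta 5, Epsilon 11, Zeta 4.
Epsilon gets 10 under Adams and 11 under Webster.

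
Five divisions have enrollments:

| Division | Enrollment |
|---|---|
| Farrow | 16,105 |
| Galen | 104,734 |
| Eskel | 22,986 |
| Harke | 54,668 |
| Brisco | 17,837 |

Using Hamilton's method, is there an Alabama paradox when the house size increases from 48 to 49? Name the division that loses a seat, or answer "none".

none

At 48 seats: Farrow 4, Galen 23, Eskel 5, Harke 12, Brisco 4.
At 49 seats: Farrow 4, Galen 24, Eskel 5, Harke 12, Brisco 4.
No division's allocation decreased.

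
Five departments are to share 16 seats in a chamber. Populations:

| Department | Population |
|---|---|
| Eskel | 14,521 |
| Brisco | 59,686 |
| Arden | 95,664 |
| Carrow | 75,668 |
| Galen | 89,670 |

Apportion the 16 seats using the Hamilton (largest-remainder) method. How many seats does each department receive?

Eskel 1, Brisco 3, Arden 4, Carrow 4, Galen 4

Standard divisor: 335209 ÷ 16 ≈ 20950.562.
Standard quotas: Eskel 0.6931, Brisco 2.8489, Arden 4.5662, Carrow 3.6117, Galen 4.2801.
Lower quotas: Eskel 0, Brisco 2, Arden 4, Carrow 3, Galen 4 (sum 13, leaving 3 seats).
Remainders in descending order: Brisco 0.8489, Eskel 0.6931, Carrow 0.6117, Arden 0.5662, Galen 0.2801.
The surplus seats go to Brisco, Eskel, Carrow.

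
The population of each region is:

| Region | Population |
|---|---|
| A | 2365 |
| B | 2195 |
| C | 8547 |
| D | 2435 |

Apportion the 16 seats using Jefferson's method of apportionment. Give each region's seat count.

Standard divisor 15542/16 ≈ 971.375; standard quotas: A 2.435, B 2.260, C 8.799, D 2.507.
Rounding down gives 2, 2, 8, 2 = 14 seats, so the divisor must be adjusted.
With modified divisor 830: modified quotas A 2.849, B 2.645, C 10.298, D 2.934.
Rounding down: A 2, B 2, C 10, D 2 (total 16).

A 2, B 2, C 10, D 2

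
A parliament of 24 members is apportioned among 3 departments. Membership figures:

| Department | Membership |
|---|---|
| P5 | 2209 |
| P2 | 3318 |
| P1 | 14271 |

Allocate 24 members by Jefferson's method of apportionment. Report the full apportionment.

Standard divisor 19798/24 ≈ 824.917; standard quotas: P5 2.678, P2 4.022, P1 17.300.
Rounding down gives 2, 4, 17 = 23 seats, so the divisor must be adjusted.
With modified divisor 770: modified quotas P5 2.869, P2 4.309, P1 18.534.
Rounding down: P5 2, P2 4, P1 18 (total 24).

P5 2, P2 4, P1 18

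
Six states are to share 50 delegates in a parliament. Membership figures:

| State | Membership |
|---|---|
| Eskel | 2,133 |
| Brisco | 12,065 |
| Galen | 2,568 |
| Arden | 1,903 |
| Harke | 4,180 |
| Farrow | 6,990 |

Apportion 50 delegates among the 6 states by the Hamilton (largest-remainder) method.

The standard divisor is 29839/50 ≈ 596.78.
Standard quotas: Eskel 3.5742, Brisco 20.2168, Galen 4.3031, Arden 3.1888, Harke 7.0043, Farrow 11.7129.
Lower quotas: Eskel 3, Brisco 20, Galen 4, Arden 3, Harke 7, Farrow 11 (sum 48, leaving 2 seats).
Remainders in descending order: Farrow 0.7129, Eskel 0.5742, Galen 0.3031, Brisco 0.2168, Arden 0.1888, Harke 0.0043.
Largest remainders: Farrow, Eskel receive the extra seats.

Eskel 4, Brisco 20, Galen 4, Arden 3, Harke 7, Farrow 12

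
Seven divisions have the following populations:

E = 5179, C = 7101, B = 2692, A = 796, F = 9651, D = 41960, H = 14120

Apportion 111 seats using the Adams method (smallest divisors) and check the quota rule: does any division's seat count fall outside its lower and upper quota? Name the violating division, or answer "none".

D

Standard quotas: E 7.054, C 9.671, B 3.666, A 1.084, F 13.144, D 57.149, H 19.231.
Adams allocation: E 7, C 10, B 4, A 2, F 13, D 56, H 19.
D has quota 57.149 (lower 57, upper 58) but receives 56 — outside the quota interval.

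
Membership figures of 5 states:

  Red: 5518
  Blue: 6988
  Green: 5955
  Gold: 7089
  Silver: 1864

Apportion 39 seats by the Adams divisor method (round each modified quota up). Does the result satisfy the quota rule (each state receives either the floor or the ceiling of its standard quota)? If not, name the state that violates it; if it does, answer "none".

Standard quotas: Red 7.850, Blue 9.941, Green 8.472, Gold 10.085, Silver 2.652.
Adams allocation: Red 8, Blue 10, Green 8, Gold 10, Silver 3.
Every allocation lies between the lower and upper quota.

none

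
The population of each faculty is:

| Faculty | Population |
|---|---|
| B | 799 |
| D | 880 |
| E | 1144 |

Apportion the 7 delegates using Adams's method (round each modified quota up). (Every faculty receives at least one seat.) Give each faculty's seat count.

Standard divisor 2823/7 ≈ 403.286; standard quotas: B 1.981, D 2.182, E 2.837.
Rounding up gives 2, 3, 3 = 8 seats, so the divisor must be adjusted.
With modified divisor 500: modified quotas B 1.598, D 1.760, E 2.288.
Rounding up: B 2, D 2, E 3 (total 7).

B: 2; D: 2; E: 3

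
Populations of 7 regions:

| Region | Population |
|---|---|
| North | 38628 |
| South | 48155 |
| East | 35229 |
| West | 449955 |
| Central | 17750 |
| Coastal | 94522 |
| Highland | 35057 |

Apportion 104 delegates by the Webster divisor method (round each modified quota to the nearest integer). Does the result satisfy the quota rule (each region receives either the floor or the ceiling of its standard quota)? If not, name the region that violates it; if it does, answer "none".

Standard quotas: North 5.585, South 6.963, East 5.094, West 65.057, Central 2.566, Coastal 13.667, Highland 5.069.
Webster allocation: North 6, South 7, East 5, West 64, Central 3, Coastal 14, Highland 5.
West has quota 65.057 (lower 65, upper 66) but receives 64 — outside the quota interval.

West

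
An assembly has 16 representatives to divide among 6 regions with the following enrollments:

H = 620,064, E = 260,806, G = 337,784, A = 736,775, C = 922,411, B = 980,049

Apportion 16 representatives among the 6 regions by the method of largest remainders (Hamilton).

Total 3857889; standard divisor 3857889/16 ≈ 241118.062.
Standard quotas: H 2.5716, E 1.0817, G 1.4009, A 3.0557, C 3.8256, B 4.0646.
Lower quotas: H 2, E 1, G 1, A 3, C 3, B 4 (sum 14, leaving 2 seats).
Remainders in descending order: C 0.8256, H 0.5716, G 0.4009, E 0.0817, B 0.0646, A 0.0557.
Largest remainders: C, H receive the extra seats.

H 3; E 1; G 1; A 3; C 4; B 4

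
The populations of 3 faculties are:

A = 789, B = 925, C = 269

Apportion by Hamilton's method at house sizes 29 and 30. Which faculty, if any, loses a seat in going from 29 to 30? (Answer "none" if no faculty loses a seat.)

none

At 29 seats: A 12, B 13, C 4.
At 30 seats: A 12, B 14, C 4.
No faculty's allocation decreased.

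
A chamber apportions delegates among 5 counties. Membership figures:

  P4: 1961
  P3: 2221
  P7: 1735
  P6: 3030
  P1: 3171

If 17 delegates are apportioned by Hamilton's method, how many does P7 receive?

2

Total 12118; standard divisor 12118/17 ≈ 712.824.
Standard quotas: P4 2.751, P3 3.116, P7 2.434, P6 4.251, P1 4.449.
Lower quotas: P4 2, P3 3, P7 2, P6 4, P1 4 (sum 15, leaving 2 seats).
Remainders in descending order: P4 0.751, P1 0.449, P7 0.434, P6 0.251, P3 0.116.
The surplus seats go to P4, P1.
P7 receives 2.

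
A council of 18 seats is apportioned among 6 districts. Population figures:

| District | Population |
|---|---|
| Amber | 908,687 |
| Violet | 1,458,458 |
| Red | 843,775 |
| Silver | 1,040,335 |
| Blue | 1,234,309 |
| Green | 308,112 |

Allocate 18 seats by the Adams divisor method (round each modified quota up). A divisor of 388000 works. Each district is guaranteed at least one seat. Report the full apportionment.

With modified divisor 388000: modified quotas Amber 2.342, Violet 3.759, Red 2.175, Silver 2.681, Blue 3.181, Green 0.794.
Rounding up: Amber 3, Violet 4, Red 3, Silver 3, Blue 4, Green 1 (total 18).

Amber: 3; Violet: 4; Red: 3; Silver: 3; Blue: 4; Green: 1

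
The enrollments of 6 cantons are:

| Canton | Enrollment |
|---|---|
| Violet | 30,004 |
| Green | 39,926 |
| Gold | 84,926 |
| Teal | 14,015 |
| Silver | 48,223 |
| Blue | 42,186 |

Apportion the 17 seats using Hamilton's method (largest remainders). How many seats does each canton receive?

The standard divisor is 259280/17 ≈ 15251.765.
Standard quotas: Violet 1.9672, Green 2.6178, Gold 5.5683, Teal 0.9189, Silver 3.1618, Blue 2.7660.
Lower quotas: Violet 1, Green 2, Gold 5, Teal 0, Silver 3, Blue 2 (sum 13, leaving 4 seats).
Remainders in descending order: Violet 0.9672, Teal 0.9189, Blue 0.7660, Green 0.6178, Gold 0.5683, Silver 0.1618.
Largest remainders: Violet, Teal, Blue, Green receive the extra seats.

Violet 2; Green 3; Gold 5; Teal 1; Silver 3; Blue 3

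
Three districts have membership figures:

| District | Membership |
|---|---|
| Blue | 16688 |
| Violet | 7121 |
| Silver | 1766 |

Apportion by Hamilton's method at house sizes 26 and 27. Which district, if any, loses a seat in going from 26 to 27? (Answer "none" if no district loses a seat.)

At 26 seats: Blue 17, Violet 7, Silver 2.
At 27 seats: Blue 18, Violet 7, Silver 2.
No district's allocation decreased.

none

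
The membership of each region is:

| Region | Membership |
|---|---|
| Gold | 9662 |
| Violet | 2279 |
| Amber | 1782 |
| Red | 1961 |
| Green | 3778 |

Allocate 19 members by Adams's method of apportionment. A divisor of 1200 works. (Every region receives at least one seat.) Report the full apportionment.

Gold 9; Violet 2; Amber 2; Red 2; Green 4

With modified divisor 1200: modified quotas Gold 8.052, Violet 1.899, Amber 1.485, Red 1.634, Green 3.148.
Rounding up: Gold 9, Violet 2, Amber 2, Red 2, Green 4 (total 19).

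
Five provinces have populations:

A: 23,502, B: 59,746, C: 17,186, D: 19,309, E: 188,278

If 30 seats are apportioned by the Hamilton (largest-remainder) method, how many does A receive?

2

Standard divisor: 308021 ÷ 30 ≈ 10267.367.
Standard quotas: A 2.2890, B 5.8190, C 1.6738, D 1.8806, E 18.3375.
Lower quotas: A 2, B 5, C 1, D 1, E 18 (sum 27, leaving 3 seats).
Remainders in descending order: D 0.8806, B 0.8190, C 0.6738, E 0.3375, A 0.2890.
Largest remainders: D, B, C receive the extra seats.
A receives 2.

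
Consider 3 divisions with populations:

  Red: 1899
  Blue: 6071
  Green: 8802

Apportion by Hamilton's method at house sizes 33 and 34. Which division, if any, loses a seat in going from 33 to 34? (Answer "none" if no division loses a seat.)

none

At 33 seats: Red 4, Blue 12, Green 17.
At 34 seats: Red 4, Blue 12, Green 18.
No division's allocation decreased.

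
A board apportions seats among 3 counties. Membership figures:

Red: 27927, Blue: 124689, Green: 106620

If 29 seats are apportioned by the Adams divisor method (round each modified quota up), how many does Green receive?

Standard divisor 259236/29 ≈ 8939.172; standard quotas: Red 3.124, Blue 13.949, Green 11.927.
Rounding up gives 4, 14, 12 = 30 seats, so the divisor must be adjusted.
With modified divisor 9500: modified quotas Red 2.940, Blue 13.125, Green 11.223.
Rounding up: Red 3, Blue 14, Green 12 (total 29).
Green receives 12.

12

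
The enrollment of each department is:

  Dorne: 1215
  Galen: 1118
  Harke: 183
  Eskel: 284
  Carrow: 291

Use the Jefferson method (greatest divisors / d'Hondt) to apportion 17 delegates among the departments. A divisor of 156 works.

With modified divisor 156: modified quotas Dorne 7.788, Galen 7.167, Harke 1.173, Eskel 1.821, Carrow 1.865.
Rounding down: Dorne 7, Galen 7, Harke 1, Eskel 1, Carrow 1 (total 17).

Dorne 7, Galen 7, Harke 1, Eskel 1, Carrow 1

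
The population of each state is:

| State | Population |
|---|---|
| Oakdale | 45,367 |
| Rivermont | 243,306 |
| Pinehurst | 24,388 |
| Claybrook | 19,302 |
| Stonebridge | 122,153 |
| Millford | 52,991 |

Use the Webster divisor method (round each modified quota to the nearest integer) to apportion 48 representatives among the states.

Oakdale 4, Rivermont 23, Pinehurst 2, Claybrook 2, Stonebridge 12, Millford 5

Standard divisor 507507/48 ≈ 10573.062; standard quotas: Oakdale 4.291, Rivermont 23.012, Pinehurst 2.307, Claybrook 1.826, Stonebridge 11.553, Millford 5.012.
Rounding to the nearest integer gives Oakdale 4, Rivermont 23, Pinehurst 2, Claybrook 2, Stonebridge 12, Millford 5 — total 48, matching the house size, so no adjustment is needed.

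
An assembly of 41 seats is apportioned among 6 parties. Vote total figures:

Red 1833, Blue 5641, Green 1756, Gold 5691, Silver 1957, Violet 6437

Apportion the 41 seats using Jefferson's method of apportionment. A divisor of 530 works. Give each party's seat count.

With modified divisor 530: modified quotas Red 3.458, Blue 10.643, Green 3.313, Gold 10.738, Silver 3.692, Violet 12.145.
Rounding down: Red 3, Blue 10, Green 3, Gold 10, Silver 3, Violet 12 (total 41).

Red=3, Blue=10, Green=3, Gold=10, Silver=3, Violet=12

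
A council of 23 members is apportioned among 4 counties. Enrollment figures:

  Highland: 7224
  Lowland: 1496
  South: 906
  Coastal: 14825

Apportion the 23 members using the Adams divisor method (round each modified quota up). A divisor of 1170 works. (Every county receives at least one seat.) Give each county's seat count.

Highland 7, Lowland 2, South 1, Coastal 13

With modified divisor 1170: modified quotas Highland 6.174, Lowland 1.279, South 0.774, Coastal 12.671.
Rounding up: Highland 7, Lowland 2, South 1, Coastal 13 (total 23).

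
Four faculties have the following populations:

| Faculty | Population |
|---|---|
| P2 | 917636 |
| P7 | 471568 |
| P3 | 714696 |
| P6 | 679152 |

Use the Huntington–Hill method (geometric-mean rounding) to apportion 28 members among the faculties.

With divisor 100761: modified quotas P2 9.107, P7 4.680, P3 7.093, P6 6.740.
Geometric-mean thresholds: P2 √(9·10)=9.487, P7 √(4·5)=4.472, P3 √(7·8)=7.483, P6 √(6·7)=6.481.
Each quota rounded against its threshold gives P2 9, P7 5, P3 7, P6 7 (total 28).

P2 9, P7 5, P3 7, P6 7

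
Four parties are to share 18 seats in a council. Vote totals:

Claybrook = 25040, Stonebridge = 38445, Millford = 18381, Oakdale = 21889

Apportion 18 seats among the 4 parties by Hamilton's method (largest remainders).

Total 103755; standard divisor 103755/18 ≈ 5764.167.
Standard quotas: Claybrook 4.3441, Stonebridge 6.6697, Millford 3.1888, Oakdale 3.7974.
Lower quotas: Claybrook 4, Stonebridge 6, Millford 3, Oakdale 3 (sum 16, leaving 2 seats).
Remainders in descending order: Oakdale 0.7974, Stonebridge 0.6697, Claybrook 0.3441, Millford 0.1888.
Largest remainders: Oakdale, Stonebridge receive the extra seats.

Claybrook 4, Stonebridge 7, Millford 3, Oakdale 4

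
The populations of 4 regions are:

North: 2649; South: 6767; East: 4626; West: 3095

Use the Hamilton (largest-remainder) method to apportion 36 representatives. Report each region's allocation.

Total 17137; standard divisor 17137/36 ≈ 476.028.
Standard quotas: North 5.5648, South 14.2156, East 9.7179, West 6.5017.
Lower quotas: North 5, South 14, East 9, West 6 (sum 34, leaving 2 seats).
Remainders in descending order: East 0.7179, North 0.5648, West 0.5017, South 0.2156.
Largest remainders: East, North receive the extra seats.

North=6, South=14, East=10, West=6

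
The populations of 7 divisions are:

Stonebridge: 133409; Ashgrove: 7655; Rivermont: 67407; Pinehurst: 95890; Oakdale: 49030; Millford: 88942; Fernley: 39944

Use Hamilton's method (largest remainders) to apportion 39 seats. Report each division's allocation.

Stonebridge: 11, Ashgrove: 1, Rivermont: 5, Pinehurst: 8, Oakdale: 4, Millford: 7, Fernley: 3

The standard divisor is 482277/39 ≈ 12366.077.
Standard quotas: Stonebridge 10.7883, Ashgrove 0.6190, Rivermont 5.4510, Pinehurst 7.7543, Oakdale 3.9649, Millford 7.1924, Fernley 3.2301.
Lower quotas: Stonebridge 10, Ashgrove 0, Rivermont 5, Pinehurst 7, Oakdale 3, Millford 7, Fernley 3 (sum 35, leaving 4 seats).
Remainders in descending order: Oakdale 0.9649, Stonebridge 0.7883, Pinehurst 0.7543, Ashgrove 0.6190, Rivermont 0.4510, Fernley 0.2301, Millford 0.1924.
Largest remainders: Oakdale, Stonebridge, Pinehurst, Ashgrove receive the extra seats.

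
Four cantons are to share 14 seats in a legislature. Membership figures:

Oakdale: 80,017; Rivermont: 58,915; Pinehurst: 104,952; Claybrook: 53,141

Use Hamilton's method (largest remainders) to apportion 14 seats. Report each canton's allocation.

Oakdale 4, Rivermont 3, Pinehurst 5, Claybrook 2

The standard divisor is 297025/14 ≈ 21216.071.
Standard quotas: Oakdale 3.7715, Rivermont 2.7769, Pinehurst 4.9468, Claybrook 2.5048.
Lower quotas: Oakdale 3, Rivermont 2, Pinehurst 4, Claybrook 2 (sum 11, leaving 3 seats).
Remainders in descending order: Pinehurst 0.9468, Rivermont 0.7769, Oakdale 0.7715, Claybrook 0.5048.
Largest remainders: Pinehurst, Rivermont, Oakdale receive the extra seats.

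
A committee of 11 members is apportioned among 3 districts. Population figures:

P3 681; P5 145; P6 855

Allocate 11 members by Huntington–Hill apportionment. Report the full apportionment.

P3=4; P5=1; P6=6

With divisor 154: modified quotas P3 4.422, P5 0.942, P6 5.552.
Geometric-mean thresholds: P3 √(4·5)=4.472, P5 (min 1), P6 √(5·6)=5.477.
Each quota rounded against its threshold gives P3 4, P5 1, P6 6 (total 11).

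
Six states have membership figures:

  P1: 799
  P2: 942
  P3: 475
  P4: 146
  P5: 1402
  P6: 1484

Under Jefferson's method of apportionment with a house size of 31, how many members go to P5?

Standard divisor 5248/31 ≈ 169.29; standard quotas: P1 4.720, P2 5.564, P3 2.806, P4 0.862, P5 8.282, P6 8.766.
Rounding down gives 4, 5, 2, 0, 8, 8 = 27 seats, so the divisor must be adjusted.
With modified divisor 156.4: modified quotas P1 5.109, P2 6.023, P3 3.037, P4 0.934, P5 8.964, P6 9.488.
Rounding down: P1 5, P2 6, P3 3, P4 0, P5 8, P6 9 (total 31).
P5 receives 8.

8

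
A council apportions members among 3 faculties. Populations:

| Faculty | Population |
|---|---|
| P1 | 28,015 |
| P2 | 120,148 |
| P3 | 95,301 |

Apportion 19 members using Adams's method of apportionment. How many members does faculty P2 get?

Standard divisor 243464/19 ≈ 12813.895; standard quotas: P1 2.186, P2 9.376, P3 7.437.
Rounding up gives 3, 10, 8 = 21 seats, so the divisor must be adjusted.
With modified divisor 13800: modified quotas P1 2.030, P2 8.706, P3 6.906.
Rounding up: P1 3, P2 9, P3 7 (total 19).
P2 receives 9.

9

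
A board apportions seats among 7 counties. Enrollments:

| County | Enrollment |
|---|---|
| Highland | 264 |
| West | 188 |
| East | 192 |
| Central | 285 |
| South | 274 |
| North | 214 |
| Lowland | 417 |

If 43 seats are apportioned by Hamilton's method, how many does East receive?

5

The standard divisor is 1834/43 ≈ 42.651.
Standard quotas: Highland 6.190, West 4.408, East 4.502, Central 6.682, South 6.424, North 5.017, Lowland 9.777.
Lower quotas: Highland 6, West 4, East 4, Central 6, South 6, North 5, Lowland 9 (sum 40, leaving 3 seats).
Remainders in descending order: Lowland 0.777, Central 0.682, East 0.502, South 0.424, West 0.408, Highland 0.190, North 0.017.
The surplus seats go to Lowland, Central, East.
East receives 5.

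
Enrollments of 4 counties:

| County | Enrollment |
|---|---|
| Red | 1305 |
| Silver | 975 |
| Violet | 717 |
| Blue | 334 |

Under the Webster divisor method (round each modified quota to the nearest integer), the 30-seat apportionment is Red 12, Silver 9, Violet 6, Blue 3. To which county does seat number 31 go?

Priority for the next seat is population ÷ (current seats + 0.5).
Priorities: Red 104.400, Silver 102.632, Violet 110.308, Blue 95.429.
Highest priority: Violet.

Violet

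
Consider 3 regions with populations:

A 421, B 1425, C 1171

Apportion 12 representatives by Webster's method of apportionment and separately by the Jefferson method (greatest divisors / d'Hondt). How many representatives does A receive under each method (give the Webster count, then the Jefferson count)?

Webster: A 2, B 5, C 5.
Jefferson: A 1, B 6, C 5.
A gets 2 under Webster and 1 under Jefferson.

2 and 1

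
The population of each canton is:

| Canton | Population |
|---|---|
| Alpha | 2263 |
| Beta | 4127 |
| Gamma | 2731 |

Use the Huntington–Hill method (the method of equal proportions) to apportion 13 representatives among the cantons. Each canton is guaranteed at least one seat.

With divisor 703: modified quotas Alpha 3.219, Beta 5.871, Gamma 3.885.
Geometric-mean thresholds: Alpha √(3·4)=3.464, Beta √(5·6)=5.477, Gamma √(3·4)=3.464.
Each quota rounded against its threshold gives Alpha 3, Beta 6, Gamma 4 (total 13).

Alpha=3, Beta=6, Gamma=4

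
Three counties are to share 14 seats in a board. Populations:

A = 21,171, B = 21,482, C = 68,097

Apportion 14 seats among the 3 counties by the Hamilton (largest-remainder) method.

Standard divisor: 110750 ÷ 14 ≈ 7910.714.
Standard quotas: A 2.6762, B 2.7156, C 8.6082.
Lower quotas: A 2, B 2, C 8 (sum 12, leaving 2 seats).
Remainders in descending order: B 0.7156, A 0.6762, C 0.6082.
The surplus seats go to B, A.

A 3; B 3; C 8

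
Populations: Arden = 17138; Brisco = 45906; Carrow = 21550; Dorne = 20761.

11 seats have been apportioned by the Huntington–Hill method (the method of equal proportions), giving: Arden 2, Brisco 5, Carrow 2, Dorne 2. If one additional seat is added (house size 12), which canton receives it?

Priority for the next seat is population ÷ (√(s·(s+1))).
Priorities: Arden 6996.559, Brisco 8381.251, Carrow 8797.751, Dorne 8475.643.
Highest priority: Carrow.

Carrow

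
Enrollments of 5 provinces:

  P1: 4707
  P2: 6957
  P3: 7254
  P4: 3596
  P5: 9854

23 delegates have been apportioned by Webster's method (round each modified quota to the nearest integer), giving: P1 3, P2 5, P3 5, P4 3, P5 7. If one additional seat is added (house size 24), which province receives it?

Priority for the next seat is population ÷ (current seats + 0.5).
Priorities: P1 1344.857, P2 1264.909, P3 1318.909, P4 1027.429, P5 1313.867.
Highest priority: P1.

P1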